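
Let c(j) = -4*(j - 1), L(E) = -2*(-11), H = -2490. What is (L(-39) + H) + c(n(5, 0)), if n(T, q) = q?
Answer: -2464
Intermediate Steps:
L(E) = 22
c(j) = 4 - 4*j (c(j) = -4*(-1 + j) = 4 - 4*j)
(L(-39) + H) + c(n(5, 0)) = (22 - 2490) + (4 - 4*0) = -2468 + (4 + 0) = -2468 + 4 = -2464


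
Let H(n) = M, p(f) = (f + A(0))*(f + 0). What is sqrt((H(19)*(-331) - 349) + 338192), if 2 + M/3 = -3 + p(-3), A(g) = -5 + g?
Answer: 16*sqrt(1246) ≈ 564.78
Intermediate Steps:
p(f) = f*(-5 + f) (p(f) = (f + (-5 + 0))*(f + 0) = (f - 5)*f = (-5 + f)*f = f*(-5 + f))
M = 57 (M = -6 + 3*(-3 - 3*(-5 - 3)) = -6 + 3*(-3 - 3*(-8)) = -6 + 3*(-3 + 24) = -6 + 3*21 = -6 + 63 = 57)
H(n) = 57
sqrt((H(19)*(-331) - 349) + 338192) = sqrt((57*(-331) - 349) + 338192) = sqrt((-18867 - 349) + 338192) = sqrt(-19216 + 338192) = sqrt(318976) = 16*sqrt(1246)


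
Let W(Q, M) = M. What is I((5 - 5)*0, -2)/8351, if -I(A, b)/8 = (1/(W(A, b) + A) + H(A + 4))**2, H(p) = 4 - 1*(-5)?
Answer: -578/8351 ≈ -0.069213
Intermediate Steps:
H(p) = 9 (H(p) = 4 + 5 = 9)
I(A, b) = -8*(9 + 1/(A + b))**2 (I(A, b) = -8*(1/(b + A) + 9)**2 = -8*(1/(A + b) + 9)**2 = -8*(9 + 1/(A + b))**2)
I((5 - 5)*0, -2)/8351 = -8*(1 + 9*((5 - 5)*0) + 9*(-2))**2/((5 - 5)*0 - 2)**2/8351 = -8*(1 + 9*(0*0) - 18)**2/(0*0 - 2)**2*(1/8351) = -8*(1 + 9*0 - 18)**2/(0 - 2)**2*(1/8351) = -8*(1 + 0 - 18)**2/(-2)**2*(1/8351) = -8*1/4*(-17)**2*(1/8351) = -8*1/4*289*(1/8351) = -578*1/8351 = -578/8351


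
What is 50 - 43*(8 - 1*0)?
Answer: -294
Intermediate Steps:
50 - 43*(8 - 1*0) = 50 - 43*(8 + 0) = 50 - 43*8 = 50 - 344 = -294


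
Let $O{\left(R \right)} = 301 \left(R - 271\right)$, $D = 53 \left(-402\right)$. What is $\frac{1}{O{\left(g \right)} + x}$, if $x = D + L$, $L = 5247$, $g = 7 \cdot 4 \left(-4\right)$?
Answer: $- \frac{1}{131342} \approx -7.6137 \cdot 10^{-6}$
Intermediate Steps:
$D = -21306$
$g = -112$ ($g = 28 \left(-4\right) = -112$)
$O{\left(R \right)} = -81571 + 301 R$ ($O{\left(R \right)} = 301 \left(-271 + R\right) = -81571 + 301 R$)
$x = -16059$ ($x = -21306 + 5247 = -16059$)
$\frac{1}{O{\left(g \right)} + x} = \frac{1}{\left(-81571 + 301 \left(-112\right)\right) - 16059} = \frac{1}{\left(-81571 - 33712\right) - 16059} = \frac{1}{-115283 - 16059} = \frac{1}{-131342} = - \frac{1}{131342}$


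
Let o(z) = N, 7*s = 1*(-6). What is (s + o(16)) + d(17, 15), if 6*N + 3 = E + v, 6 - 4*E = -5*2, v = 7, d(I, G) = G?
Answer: 325/21 ≈ 15.476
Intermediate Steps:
E = 4 (E = 3/2 - (-5)*2/4 = 3/2 - 1/4*(-10) = 3/2 + 5/2 = 4)
s = -6/7 (s = (1*(-6))/7 = (1/7)*(-6) = -6/7 ≈ -0.85714)
N = 4/3 (N = -1/2 + (4 + 7)/6 = -1/2 + (1/6)*11 = -1/2 + 11/6 = 4/3 ≈ 1.3333)
o(z) = 4/3
(s + o(16)) + d(17, 15) = (-6/7 + 4/3) + 15 = 10/21 + 15 = 325/21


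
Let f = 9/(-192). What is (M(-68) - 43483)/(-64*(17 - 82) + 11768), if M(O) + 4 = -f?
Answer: -253015/92672 ≈ -2.7302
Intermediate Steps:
f = -3/64 (f = 9*(-1/192) = -3/64 ≈ -0.046875)
M(O) = -253/64 (M(O) = -4 - 1*(-3/64) = -4 + 3/64 = -253/64)
(M(-68) - 43483)/(-64*(17 - 82) + 11768) = (-253/64 - 43483)/(-64*(17 - 82) + 11768) = -2783165/(64*(-64*(-65) + 11768)) = -2783165/(64*(4160 + 11768)) = -2783165/64/15928 = -2783165/64*1/15928 = -253015/92672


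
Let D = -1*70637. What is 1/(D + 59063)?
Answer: -1/11574 ≈ -8.6401e-5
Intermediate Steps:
D = -70637
1/(D + 59063) = 1/(-70637 + 59063) = 1/(-11574) = -1/11574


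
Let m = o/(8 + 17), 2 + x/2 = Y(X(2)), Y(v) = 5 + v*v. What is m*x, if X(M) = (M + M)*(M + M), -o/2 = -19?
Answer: 19684/25 ≈ 787.36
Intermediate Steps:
o = 38 (o = -2*(-19) = 38)
X(M) = 4*M² (X(M) = (2*M)*(2*M) = 4*M²)
Y(v) = 5 + v²
x = 518 (x = -4 + 2*(5 + (4*2²)²) = -4 + 2*(5 + (4*4)²) = -4 + 2*(5 + 16²) = -4 + 2*(5 + 256) = -4 + 2*261 = -4 + 522 = 518)
m = 38/25 (m = 38/(8 + 17) = 38/25 ≈ 1.5200)
m*x = (38/25)*518 = 19684/25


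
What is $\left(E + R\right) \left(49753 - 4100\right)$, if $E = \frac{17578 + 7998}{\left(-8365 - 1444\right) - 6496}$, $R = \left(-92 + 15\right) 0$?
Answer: $- \frac{1167621128}{16305} \approx -71611.0$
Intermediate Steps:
$R = 0$ ($R = \left(-77\right) 0 = 0$)
$E = - \frac{25576}{16305}$ ($E = \frac{25576}{\left(-8365 - 1444\right) - 6496} = \frac{25576}{-9809 - 6496} = \frac{25576}{-16305} = 25576 \left(- \frac{1}{16305}\right) = - \frac{25576}{16305} \approx -1.5686$)
$\left(E + R\right) \left(49753 - 4100\right) = \left(- \frac{25576}{16305} + 0\right) \left(49753 - 4100\right) = - \frac{25576 \left(49753 - 4100\right)}{16305} = \left(- \frac{25576}{16305}\right) 45653 = - \frac{1167621128}{16305}$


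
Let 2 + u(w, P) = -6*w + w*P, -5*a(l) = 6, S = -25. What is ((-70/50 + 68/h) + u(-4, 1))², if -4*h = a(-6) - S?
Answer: 32761/1225 ≈ 26.744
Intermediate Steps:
a(l) = -6/5 (a(l) = -⅕*6 = -6/5)
h = -119/20 (h = -(-6/5 - 1*(-25))/4 = -(-6/5 + 25)/4 = -¼*119/5 = -119/20 ≈ -5.9500)
u(w, P) = -2 - 6*w + P*w (u(w, P) = -2 + (-6*w + w*P) = -2 + (-6*w + P*w) = -2 - 6*w + P*w)
((-70/50 + 68/h) + u(-4, 1))² = ((-70/50 + 68/(-119/20)) + (-2 - 6*(-4) + 1*(-4)))² = ((-70*1/50 + 68*(-20/119)) + (-2 + 24 - 4))² = ((-7/5 - 80/7) + 18)² = (-449/35 + 18)² = (181/35)² = 32761/1225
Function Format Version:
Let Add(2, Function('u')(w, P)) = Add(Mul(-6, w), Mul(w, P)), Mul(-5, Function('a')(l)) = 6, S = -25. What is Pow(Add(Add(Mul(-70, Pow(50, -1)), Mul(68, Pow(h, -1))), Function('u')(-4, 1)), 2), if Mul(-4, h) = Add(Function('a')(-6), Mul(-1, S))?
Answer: Rational(32761, 1225) ≈ 26.744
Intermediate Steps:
Function('a')(l) = Rational(-6, 5) (Function('a')(l) = Mul(Rational(-1, 5), 6) = Rational(-6, 5))
h = Rational(-119, 20) (h = Mul(Rational(-1, 4), Add(Rational(-6, 5), Mul(-1, -25))) = Mul(Rational(-1, 4), Add(Rational(-6, 5), 25)) = Mul(Rational(-1, 4), Rational(119, 5)) = Rational(-119, 20) ≈ -5.9500)
Function('u')(w, P) = Add(-2, Mul(-6, w), Mul(P, w)) (Function('u')(w, P) = Add(-2, Add(Mul(-6, w), Mul(w, P))) = Add(-2, Add(Mul(-6, w), Mul(P, w))) = Add(-2, Mul(-6, w), Mul(P, w)))
Pow(Add(Add(Mul(-70, Pow(50, -1)), Mul(68, Pow(h, -1))), Function('u')(-4, 1)), 2) = Pow(Add(Add(Mul(-70, Pow(50, -1)), Mul(68, Pow(Rational(-119, 20), -1))), Add(-2, Mul(-6, -4), Mul(1, -4))), 2) = Pow(Add(Add(Mul(-70, Rational(1, 50)), Mul(68, Rational(-20, 119))), Add(-2, 24, -4)), 2) = Pow(Add(Add(Rational(-7, 5), Rational(-80, 7)), 18), 2) = Pow(Add(Rational(-449, 35), 18), 2) = Pow(Rational(181, 35), 2) = Rational(32761, 1225)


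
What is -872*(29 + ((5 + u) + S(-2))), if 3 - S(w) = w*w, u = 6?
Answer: -34008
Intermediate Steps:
S(w) = 3 - w² (S(w) = 3 - w*w = 3 - w²)
-872*(29 + ((5 + u) + S(-2))) = -872*(29 + ((5 + 6) + (3 - 1*(-2)²))) = -872*(29 + (11 + (3 - 1*4))) = -872*(29 + (11 + (3 - 4))) = -872*(29 + (11 - 1)) = -872*(29 + 10) = -872*39 = -34008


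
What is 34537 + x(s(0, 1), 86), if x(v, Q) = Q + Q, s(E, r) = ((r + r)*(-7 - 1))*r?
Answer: 34709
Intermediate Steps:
s(E, r) = -16*r**2 (s(E, r) = ((2*r)*(-8))*r = (-16*r)*r = -16*r**2)
x(v, Q) = 2*Q
34537 + x(s(0, 1), 86) = 34537 + 2*86 = 34537 + 172 = 34709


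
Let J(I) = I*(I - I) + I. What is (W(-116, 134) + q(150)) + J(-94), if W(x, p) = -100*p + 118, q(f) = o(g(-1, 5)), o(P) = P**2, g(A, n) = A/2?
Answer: -53503/4 ≈ -13376.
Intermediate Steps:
g(A, n) = A/2 (g(A, n) = A*(1/2) = A/2)
J(I) = I (J(I) = I*0 + I = 0 + I = I)
q(f) = 1/4 (q(f) = ((1/2)*(-1))**2 = (-1/2)**2 = 1/4)
W(x, p) = 118 - 100*p
(W(-116, 134) + q(150)) + J(-94) = ((118 - 100*134) + 1/4) - 94 = ((118 - 13400) + 1/4) - 94 = (-13282 + 1/4) - 94 = -53127/4 - 94 = -53503/4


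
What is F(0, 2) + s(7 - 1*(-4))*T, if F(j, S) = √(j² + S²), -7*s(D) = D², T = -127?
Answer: 15381/7 ≈ 2197.3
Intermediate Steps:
s(D) = -D²/7
F(j, S) = √(S² + j²)
F(0, 2) + s(7 - 1*(-4))*T = √(2² + 0²) - (7 - 1*(-4))²/7*(-127) = √(4 + 0) - (7 + 4)²/7*(-127) = √4 - ⅐*11²*(-127) = 2 - ⅐*121*(-127) = 2 - 121/7*(-127) = 2 + 15367/7 = 15381/7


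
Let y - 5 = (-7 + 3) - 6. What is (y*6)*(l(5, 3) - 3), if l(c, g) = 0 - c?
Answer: 240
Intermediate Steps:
y = -5 (y = 5 + ((-7 + 3) - 6) = 5 + (-4 - 6) = 5 - 10 = -5)
l(c, g) = -c
(y*6)*(l(5, 3) - 3) = (-5*6)*(-1*5 - 3) = -30*(-5 - 3) = -30*(-8) = 240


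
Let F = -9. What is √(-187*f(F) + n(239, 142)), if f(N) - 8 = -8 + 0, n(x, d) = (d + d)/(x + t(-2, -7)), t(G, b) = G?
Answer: 2*√16827/237 ≈ 1.0947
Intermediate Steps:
n(x, d) = 2*d/(-2 + x) (n(x, d) = (d + d)/(x - 2) = (2*d)/(-2 + x) = 2*d/(-2 + x))
f(N) = 0 (f(N) = 8 + (-8 + 0) = 8 - 8 = 0)
√(-187*f(F) + n(239, 142)) = √(-187*0 + 2*142/(-2 + 239)) = √(0 + 2*142/237) = √(0 + 2*142*(1/237)) = √(0 + 284/237) = √(284/237) = 2*√16827/237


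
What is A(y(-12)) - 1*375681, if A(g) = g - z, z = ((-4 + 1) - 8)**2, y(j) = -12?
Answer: -375814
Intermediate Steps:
z = 121 (z = (-3 - 8)**2 = (-11)**2 = 121)
A(g) = -121 + g (A(g) = g - 1*121 = g - 121 = -121 + g)
A(y(-12)) - 1*375681 = (-121 - 12) - 1*375681 = -133 - 375681 = -375814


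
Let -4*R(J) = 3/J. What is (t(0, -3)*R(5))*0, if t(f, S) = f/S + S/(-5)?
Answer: 0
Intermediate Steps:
R(J) = -3/(4*J)
t(f, S) = -S/5 + f/S (t(f, S) = f/S + S*(-⅕) = f/S - S/5 = -S/5 + f/S)
(t(0, -3)*R(5))*0 = ((-⅕*(-3) + 0/(-3))*(-¾/5))*0 = ((⅗ + 0*(-⅓))*(-¾*⅕))*0 = ((⅗ + 0)*(-3/20))*0 = ((⅗)*(-3/20))*0 = -9/100*0 = 0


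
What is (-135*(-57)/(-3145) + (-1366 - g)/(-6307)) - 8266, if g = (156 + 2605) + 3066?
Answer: -1929250322/233359 ≈ -8267.3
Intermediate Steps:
g = 5827 (g = 2761 + 3066 = 5827)
(-135*(-57)/(-3145) + (-1366 - g)/(-6307)) - 8266 = (-135*(-57)/(-3145) + (-1366 - 1*5827)/(-6307)) - 8266 = (7695*(-1/3145) + (-1366 - 5827)*(-1/6307)) - 8266 = (-1539/629 - 7193*(-1/6307)) - 8266 = (-1539/629 + 7193/6307) - 8266 = -304828/233359 - 8266 = -1929250322/233359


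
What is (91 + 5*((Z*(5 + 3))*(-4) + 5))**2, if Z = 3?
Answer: 132496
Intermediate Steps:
(91 + 5*((Z*(5 + 3))*(-4) + 5))**2 = (91 + 5*((3*(5 + 3))*(-4) + 5))**2 = (91 + 5*((3*8)*(-4) + 5))**2 = (91 + 5*(24*(-4) + 5))**2 = (91 + 5*(-96 + 5))**2 = (91 + 5*(-91))**2 = (91 - 455)**2 = (-364)**2 = 132496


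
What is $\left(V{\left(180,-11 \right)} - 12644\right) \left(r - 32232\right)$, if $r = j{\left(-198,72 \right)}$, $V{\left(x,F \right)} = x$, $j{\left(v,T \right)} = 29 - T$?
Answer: $402275600$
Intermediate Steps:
$r = -43$ ($r = 29 - 72 = -43$)
$\left(V{\left(180,-11 \right)} - 12644\right) \left(r - 32232\right) = \left(180 - 12644\right) \left(-43 - 32232\right) = \left(-12464\right) \left(-32275\right) = 402275600$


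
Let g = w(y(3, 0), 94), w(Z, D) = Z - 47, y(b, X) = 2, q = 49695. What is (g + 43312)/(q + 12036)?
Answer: 43267/61731 ≈ 0.70090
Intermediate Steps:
w(Z, D) = -47 + Z
g = -45 (g = -47 + 2 = -45)
(g + 43312)/(q + 12036) = (-45 + 43312)/(49695 + 12036) = 43267/61731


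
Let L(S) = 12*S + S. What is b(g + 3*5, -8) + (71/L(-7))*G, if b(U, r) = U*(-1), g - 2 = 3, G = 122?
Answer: -10482/91 ≈ -115.19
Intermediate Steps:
g = 5 (g = 2 + 3 = 5)
b(U, r) = -U
L(S) = 13*S
b(g + 3*5, -8) + (71/L(-7))*G = -(5 + 3*5) + (71/((13*(-7))))*122 = -(5 + 15) + (71/(-91))*122 = -1*20 + (71*(-1/91))*122 = -20 - 71/91*122 = -20 - 8662/91 = -10482/91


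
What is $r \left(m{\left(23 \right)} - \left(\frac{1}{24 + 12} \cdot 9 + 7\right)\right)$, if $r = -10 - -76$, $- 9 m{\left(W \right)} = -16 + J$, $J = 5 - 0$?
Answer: $- \frac{2387}{6} \approx -397.83$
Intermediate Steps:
$J = 5$ ($J = 5 + 0 = 5$)
$m{\left(W \right)} = \frac{11}{9}$ ($m{\left(W \right)} = - \frac{-16 + 5}{9} = \left(- \frac{1}{9}\right) \left(-11\right) = \frac{11}{9}$)
$r = 66$ ($r = -10 + 76 = 66$)
$r \left(m{\left(23 \right)} - \left(\frac{1}{24 + 12} \cdot 9 + 7\right)\right) = 66 \left(\frac{11}{9} - \left(\frac{1}{24 + 12} \cdot 9 + 7\right)\right) = 66 \left(\frac{11}{9} - \left(\frac{1}{36} \cdot 9 + 7\right)\right) = 66 \left(\frac{11}{9} - \left(\frac{1}{4} + 7\right)\right) = 66 \left(\frac{11}{9} - \frac{29}{4}\right) = 66 \left(- \frac{217}{36}\right) = - \frac{2387}{6}$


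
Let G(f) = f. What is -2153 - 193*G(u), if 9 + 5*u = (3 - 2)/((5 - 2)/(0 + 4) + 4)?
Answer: -172304/95 ≈ -1813.7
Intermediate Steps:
u = -167/95 (u = -9/5 + ((3 - 2)/((5 - 2)/(0 + 4) + 4))/5 = -9/5 + (1/(3/4 + 4))/5 = -9/5 + (1/(3*(¼) + 4))/5 = -9/5 + (1/(¾ + 4))/5 = -9/5 + (1/(19/4))/5 = -9/5 + (1*(4/19))/5 = -9/5 + (⅕)*(4/19) = -9/5 + 4/95 = -167/95 ≈ -1.7579)
-2153 - 193*G(u) = -2153 - 193*(-167/95) = -2153 + 32231/95 = -172304/95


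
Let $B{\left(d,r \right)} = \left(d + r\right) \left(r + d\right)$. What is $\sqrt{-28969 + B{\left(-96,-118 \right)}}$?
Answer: $\sqrt{16827} \approx 129.72$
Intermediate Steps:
$B{\left(d,r \right)} = \left(d + r\right)^{2}$ ($B{\left(d,r \right)} = \left(d + r\right) \left(d + r\right) = \left(d + r\right)^{2}$)
$\sqrt{-28969 + B{\left(-96,-118 \right)}} = \sqrt{-28969 + \left(-96 - 118\right)^{2}} = \sqrt{-28969 + \left(-214\right)^{2}} = \sqrt{-28969 + 45796} = \sqrt{16827}$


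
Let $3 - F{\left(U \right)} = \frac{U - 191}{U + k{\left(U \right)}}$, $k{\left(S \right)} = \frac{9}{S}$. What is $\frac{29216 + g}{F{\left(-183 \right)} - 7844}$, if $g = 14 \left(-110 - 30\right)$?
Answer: $- \frac{76085124}{21893855} \approx -3.4752$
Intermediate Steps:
$g = -1960$ ($g = 14 \left(-140\right) = -1960$)
$F{\left(U \right)} = 3 - \frac{-191 + U}{U + \frac{9}{U}}$ ($F{\left(U \right)} = 3 - \frac{U - 191}{U + \frac{9}{U}} = 3 - \frac{-191 + U}{U + \frac{9}{U}}$)
$\frac{29216 + g}{F{\left(-183 \right)} - 7844} = \frac{29216 - 1960}{\frac{27 - 183 \left(191 + 2 \left(-183\right)\right)}{9 + \left(-183\right)^{2}} - 7844} = \frac{27256}{\frac{27 - 183 \left(191 - 366\right)}{9 + 33489} - 7844} = \frac{27256}{\frac{27 - -32025}{33498} - 7844} = \frac{27256}{\frac{27 + 32025}{33498} - 7844} = \frac{27256}{\frac{1}{33498} \cdot 32052 - 7844} = \frac{27256}{\frac{5342}{5583} - 7844} = \frac{27256}{- \frac{43787710}{5583}} = 27256 \left(- \frac{5583}{43787710}\right) = - \frac{76085124}{21893855}$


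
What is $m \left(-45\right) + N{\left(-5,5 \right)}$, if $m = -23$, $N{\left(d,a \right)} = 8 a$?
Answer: $1075$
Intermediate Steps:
$m \left(-45\right) + N{\left(-5,5 \right)} = \left(-23\right) \left(-45\right) + 8 \cdot 5 = 1035 + 40 = 1075$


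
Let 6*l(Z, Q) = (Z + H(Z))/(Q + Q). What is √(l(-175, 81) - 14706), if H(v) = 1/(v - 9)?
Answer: I*√362963582682/4968 ≈ 121.27*I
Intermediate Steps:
H(v) = 1/(-9 + v)
l(Z, Q) = (Z + 1/(-9 + Z))/(12*Q) (l(Z, Q) = ((Z + 1/(-9 + Z))/(Q + Q))/6 = ((Z + 1/(-9 + Z))/((2*Q)))/6 = ((Z + 1/(-9 + Z))*(1/(2*Q)))/6 = ((Z + 1/(-9 + Z))/(2*Q))/6 = (Z + 1/(-9 + Z))/(12*Q))
√(l(-175, 81) - 14706) = √((1/12)*(1 - 175*(-9 - 175))/(81*(-9 - 175)) - 14706) = √((1/12)*(1/81)*(1 - 175*(-184))/(-184) - 14706) = √((1/12)*(1/81)*(-1/184)*(1 + 32200) - 14706) = √((1/12)*(1/81)*(-1/184)*32201 - 14706) = √(-32201/178848 - 14706) = √(-2630170889/178848) = I*√362963582682/4968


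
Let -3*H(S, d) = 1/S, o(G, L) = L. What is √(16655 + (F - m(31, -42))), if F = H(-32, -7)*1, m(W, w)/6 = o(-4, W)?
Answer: 5*√379446/24 ≈ 128.33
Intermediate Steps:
H(S, d) = -1/(3*S)
m(W, w) = 6*W
F = 1/96 (F = -⅓/(-32)*1 = -⅓*(-1/32)*1 = (1/96)*1 = 1/96 ≈ 0.010417)
√(16655 + (F - m(31, -42))) = √(16655 + (1/96 - 6*31)) = √(16655 + (1/96 - 1*186)) = √(16655 + (1/96 - 186)) = √(16655 - 17855/96) = √(1581025/96) = 5*√379446/24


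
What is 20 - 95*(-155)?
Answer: 14745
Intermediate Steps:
20 - 95*(-155) = 20 + 14725 = 14745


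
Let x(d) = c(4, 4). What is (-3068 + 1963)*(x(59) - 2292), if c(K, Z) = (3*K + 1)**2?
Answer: 2345915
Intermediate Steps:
c(K, Z) = (1 + 3*K)**2
x(d) = 169 (x(d) = (1 + 3*4)**2 = (1 + 12)**2 = 13**2 = 169)
(-3068 + 1963)*(x(59) - 2292) = (-3068 + 1963)*(169 - 2292) = -1105*(-2123) = 2345915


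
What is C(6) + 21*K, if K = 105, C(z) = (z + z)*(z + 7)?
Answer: 2361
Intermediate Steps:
C(z) = 2*z*(7 + z) (C(z) = (2*z)*(7 + z) = 2*z*(7 + z))
C(6) + 21*K = 2*6*(7 + 6) + 21*105 = 2*6*13 + 2205 = 156 + 2205 = 2361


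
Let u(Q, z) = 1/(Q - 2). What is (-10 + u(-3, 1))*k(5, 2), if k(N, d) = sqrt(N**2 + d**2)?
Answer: -51*sqrt(29)/5 ≈ -54.929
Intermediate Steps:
u(Q, z) = 1/(-2 + Q)
(-10 + u(-3, 1))*k(5, 2) = (-10 + 1/(-2 - 3))*sqrt(5**2 + 2**2) = (-10 + 1/(-5))*sqrt(25 + 4) = (-10 - 1/5)*sqrt(29) = -51*sqrt(29)/5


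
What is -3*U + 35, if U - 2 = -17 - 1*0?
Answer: 80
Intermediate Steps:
U = -15 (U = 2 + (-17 - 1*0) = 2 + (-17 + 0) = 2 - 17 = -15)
-3*U + 35 = -3*(-15) + 35 = 45 + 35 = 80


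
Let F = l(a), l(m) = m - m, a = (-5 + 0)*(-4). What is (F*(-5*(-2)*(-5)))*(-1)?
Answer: 0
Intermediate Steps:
a = 20 (a = -5*(-4) = 20)
l(m) = 0
F = 0
(F*(-5*(-2)*(-5)))*(-1) = (0*(-5*(-2)*(-5)))*(-1) = (0*(10*(-5)))*(-1) = (0*(-50))*(-1) = 0*(-1) = 0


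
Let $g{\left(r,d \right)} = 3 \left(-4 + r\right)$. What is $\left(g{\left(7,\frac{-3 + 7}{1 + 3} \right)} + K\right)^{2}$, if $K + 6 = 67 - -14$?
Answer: $7056$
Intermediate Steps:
$K = 75$ ($K = -6 + \left(67 - -14\right) = -6 + \left(67 + 14\right) = -6 + 81 = 75$)
$g{\left(r,d \right)} = -12 + 3 r$
$\left(g{\left(7,\frac{-3 + 7}{1 + 3} \right)} + K\right)^{2} = \left(\left(-12 + 3 \cdot 7\right) + 75\right)^{2} = \left(\left(-12 + 21\right) + 75\right)^{2} = \left(9 + 75\right)^{2} = 84^{2} = 7056$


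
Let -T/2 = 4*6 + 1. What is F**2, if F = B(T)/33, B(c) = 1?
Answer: 1/1089 ≈ 0.00091827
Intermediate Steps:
T = -50 (T = -2*(4*6 + 1) = -2*(24 + 1) = -2*25 = -50)
F = 1/33 ≈ 0.030303
F**2 = (1/33)**2 = 1/1089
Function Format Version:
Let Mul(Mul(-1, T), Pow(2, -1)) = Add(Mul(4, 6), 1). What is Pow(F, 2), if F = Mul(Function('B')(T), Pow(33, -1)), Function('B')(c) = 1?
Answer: Rational(1, 1089) ≈ 0.00091827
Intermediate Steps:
T = -50 (T = Mul(-2, Add(Mul(4, 6), 1)) = Mul(-2, Add(24, 1)) = Mul(-2, 25) = -50)
F = Rational(1, 33) (F = Mul(1, Pow(33, -1)) = Mul(1, Rational(1, 33)) = Rational(1, 33) ≈ 0.030303)
Pow(F, 2) = Pow(Rational(1, 33), 2) = Rational(1, 1089)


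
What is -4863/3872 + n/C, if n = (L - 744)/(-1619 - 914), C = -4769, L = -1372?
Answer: -58752635003/46773283744 ≈ -1.2561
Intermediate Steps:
n = 2116/2533 (n = (-1372 - 744)/(-1619 - 914) = -2116/(-2533) = -2116*(-1/2533) = 2116/2533 ≈ 0.83537)
-4863/3872 + n/C = -4863/3872 + (2116/2533)/(-4769) = -4863*1/3872 + (2116/2533)*(-1/4769) = -4863/3872 - 2116/12079877 = -58752635003/46773283744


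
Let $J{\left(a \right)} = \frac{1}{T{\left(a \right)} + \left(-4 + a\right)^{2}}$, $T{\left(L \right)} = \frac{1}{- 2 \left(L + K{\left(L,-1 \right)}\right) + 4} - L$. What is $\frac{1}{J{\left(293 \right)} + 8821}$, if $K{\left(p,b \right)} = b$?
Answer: $\frac{48272239}{425809420799} \approx 0.00011337$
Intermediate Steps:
$T{\left(L \right)} = \frac{1}{6 - 2 L} - L$ ($T{\left(L \right)} = \frac{1}{- 2 \left(L - 1\right) + 4} - L = \frac{1}{- 2 \left(-1 + L\right) + 4} - L = \frac{1}{\left(2 - 2 L\right) + 4} - L = \frac{1}{6 - 2 L} - L$)
$J{\left(a \right)} = \frac{1}{\left(-4 + a\right)^{2} + \frac{- \frac{1}{2} - a^{2} + 3 a}{-3 + a}}$ ($J{\left(a \right)} = \frac{1}{\frac{- \frac{1}{2} - a^{2} + 3 a}{-3 + a} + \left(-4 + a\right)^{2}} = \frac{1}{\left(-4 + a\right)^{2} + \frac{- \frac{1}{2} - a^{2} + 3 a}{-3 + a}}$)
$\frac{1}{J{\left(293 \right)} + 8821} = \frac{1}{\frac{2 \left(-3 + 293\right)}{-97 - 24 \cdot 293^{2} + 2 \cdot 293^{3} + 86 \cdot 293} + 8821} = \frac{1}{2 \frac{1}{-97 - 2060376 + 2 \cdot 25153757 + 25198} \cdot 290 + 8821} = \frac{1}{2 \frac{1}{-97 - 2060376 + 50307514 + 25198} \cdot 290 + 8821} = \frac{1}{2 \cdot \frac{1}{48272239} \cdot 290 + 8821} = \frac{1}{\frac{580}{48272239} + 8821} = \frac{1}{\frac{425809420799}{48272239}} = \frac{48272239}{425809420799}$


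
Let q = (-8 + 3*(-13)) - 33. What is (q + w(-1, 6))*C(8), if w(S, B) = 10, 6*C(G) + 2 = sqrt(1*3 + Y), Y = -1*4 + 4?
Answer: 70/3 - 35*sqrt(3)/3 ≈ 3.1261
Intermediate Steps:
Y = 0 (Y = -4 + 4 = 0)
q = -80 (q = (-8 - 39) - 33 = -47 - 33 = -80)
C(G) = -1/3 + sqrt(3)/6 (C(G) = -1/3 + sqrt(1*3 + 0)/6 = -1/3 + sqrt(3 + 0)/6 = -1/3 + sqrt(3)/6)
(q + w(-1, 6))*C(8) = (-80 + 10)*(-1/3 + sqrt(3)/6) = -70*(-1/3 + sqrt(3)/6) = 70/3 - 35*sqrt(3)/3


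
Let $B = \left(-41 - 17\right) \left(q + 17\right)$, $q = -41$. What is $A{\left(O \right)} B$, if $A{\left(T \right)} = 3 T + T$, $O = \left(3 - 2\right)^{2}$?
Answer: $5568$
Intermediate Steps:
$O = 1$ ($O = 1^{2} = 1$)
$A{\left(T \right)} = 4 T$
$B = 1392$ ($B = \left(-41 - 17\right) \left(-41 + 17\right) = \left(-58\right) \left(-24\right) = 1392$)
$A{\left(O \right)} B = 4 \cdot 1 \cdot 1392 = 4 \cdot 1392 = 5568$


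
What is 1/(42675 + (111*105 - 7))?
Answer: 1/54323 ≈ 1.8408e-5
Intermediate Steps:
1/(42675 + (111*105 - 7)) = 1/(42675 + (11655 - 7)) = 1/(42675 + 11648) = 1/54323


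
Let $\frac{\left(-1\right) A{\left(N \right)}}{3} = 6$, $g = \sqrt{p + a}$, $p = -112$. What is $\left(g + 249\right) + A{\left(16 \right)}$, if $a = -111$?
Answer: $231 + i \sqrt{223} \approx 231.0 + 14.933 i$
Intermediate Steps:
$g = i \sqrt{223}$ ($g = \sqrt{-112 - 111} = \sqrt{-223} = i \sqrt{223} \approx 14.933 i$)
$A{\left(N \right)} = -18$ ($A{\left(N \right)} = \left(-3\right) 6 = -18$)
$\left(g + 249\right) + A{\left(16 \right)} = \left(i \sqrt{223} + 249\right) - 18 = \left(249 + i \sqrt{223}\right) - 18 = 231 + i \sqrt{223}$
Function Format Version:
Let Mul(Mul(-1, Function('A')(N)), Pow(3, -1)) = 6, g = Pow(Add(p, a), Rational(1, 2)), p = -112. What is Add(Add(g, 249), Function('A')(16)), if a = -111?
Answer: Add(231, Mul(I, Pow(223, Rational(1, 2)))) ≈ Add(231.00, Mul(14.933, I))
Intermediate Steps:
g = Mul(I, Pow(223, Rational(1, 2))) (g = Pow(Add(-112, -111), Rational(1, 2)) = Pow(-223, Rational(1, 2)) = Mul(I, Pow(223, Rational(1, 2))) ≈ Mul(14.933, I))
Function('A')(N) = -18 (Function('A')(N) = Mul(-3, 6) = -18)
Add(Add(g, 249), Function('A')(16)) = Add(Add(Mul(I, Pow(223, Rational(1, 2))), 249), -18) = Add(Add(249, Mul(I, Pow(223, Rational(1, 2)))), -18) = Add(231, Mul(I, Pow(223, Rational(1, 2))))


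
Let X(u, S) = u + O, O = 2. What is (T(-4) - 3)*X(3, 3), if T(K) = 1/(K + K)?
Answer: -125/8 ≈ -15.625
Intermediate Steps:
X(u, S) = 2 + u (X(u, S) = u + 2 = 2 + u)
T(K) = 1/(2*K)
(T(-4) - 3)*X(3, 3) = ((1/2)/(-4) - 3)*(2 + 3) = ((1/2)*(-1/4) - 3)*5 = (-1/8 - 3)*5 = -25/8*5 = -125/8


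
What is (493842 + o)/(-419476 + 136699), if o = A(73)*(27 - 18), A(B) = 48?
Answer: -14978/8569 ≈ -1.7479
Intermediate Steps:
o = 432 (o = 48*(27 - 18) = 48*9 = 432)
(493842 + o)/(-419476 + 136699) = (493842 + 432)/(-419476 + 136699) = 494274/(-282777) = 494274*(-1/282777) = -14978/8569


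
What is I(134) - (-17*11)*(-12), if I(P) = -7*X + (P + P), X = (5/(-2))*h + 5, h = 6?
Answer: -1906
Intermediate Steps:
X = -10 (X = (5/(-2))*6 + 5 = (5*(-½))*6 + 5 = -5/2*6 + 5 = -15 + 5 = -10)
I(P) = 70 + 2*P (I(P) = -7*(-10) + (P + P) = 70 + 2*P)
I(134) - (-17*11)*(-12) = (70 + 2*134) - (-17*11)*(-12) = (70 + 268) - (-187)*(-12) = 338 - 1*2244 = 338 - 2244 = -1906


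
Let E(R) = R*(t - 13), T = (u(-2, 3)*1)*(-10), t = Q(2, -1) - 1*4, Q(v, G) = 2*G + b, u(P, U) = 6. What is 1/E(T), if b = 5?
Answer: 1/840 ≈ 0.0011905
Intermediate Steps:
Q(v, G) = 5 + 2*G (Q(v, G) = 2*G + 5 = 5 + 2*G)
t = -1 (t = (5 + 2*(-1)) - 1*4 = (5 - 2) - 4 = 3 - 4 = -1)
T = -60 (T = (6*1)*(-10) = 6*(-10) = -60)
E(R) = -14*R (E(R) = R*(-1 - 13) = R*(-14) = -14*R)
1/E(T) = 1/(-14*(-60)) = 1/840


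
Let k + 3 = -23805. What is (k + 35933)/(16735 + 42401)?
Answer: 12125/59136 ≈ 0.20504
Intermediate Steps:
k = -23808 (k = -3 - 23805 = -23808)
(k + 35933)/(16735 + 42401) = (-23808 + 35933)/(16735 + 42401) = 12125/59136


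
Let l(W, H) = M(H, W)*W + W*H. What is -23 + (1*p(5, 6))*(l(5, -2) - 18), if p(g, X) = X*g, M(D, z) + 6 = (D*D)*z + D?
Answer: 937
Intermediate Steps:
M(D, z) = -6 + D + z*D² (M(D, z) = -6 + ((D*D)*z + D) = -6 + (D²*z + D) = -6 + (z*D² + D) = -6 + (D + z*D²) = -6 + D + z*D²)
l(W, H) = H*W + W*(-6 + H + W*H²) (l(W, H) = (-6 + H + W*H²)*W + W*H = W*(-6 + H + W*H²) + H*W = H*W + W*(-6 + H + W*H²))
-23 + (1*p(5, 6))*(l(5, -2) - 18) = -23 + (1*(6*5))*(5*(-6 + 2*(-2) + 5*(-2)²) - 18) = -23 + (1*30)*(5*(-6 - 4 + 5*4) - 18) = -23 + 30*(5*(-6 - 4 + 20) - 18) = -23 + 30*(5*10 - 18) = -23 + 30*(50 - 18) = -23 + 30*32 = -23 + 960 = 937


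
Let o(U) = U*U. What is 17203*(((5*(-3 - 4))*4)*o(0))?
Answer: 0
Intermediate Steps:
o(U) = U²
17203*(((5*(-3 - 4))*4)*o(0)) = 17203*(((5*(-3 - 4))*4)*0²) = 17203*(((5*(-7))*4)*0) = 17203*(-35*4*0) = 17203*(-140*0) = 17203*0 = 0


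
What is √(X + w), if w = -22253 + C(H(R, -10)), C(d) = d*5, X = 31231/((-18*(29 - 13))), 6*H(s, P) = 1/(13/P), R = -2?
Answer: I*√2176814510/312 ≈ 149.54*I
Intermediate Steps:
H(s, P) = P/78 (H(s, P) = 1/(6*((13/P))) = (P/13)/6 = P/78)
X = -31231/288 (X = 31231/((-18*16)) = 31231/(-288) = 31231*(-1/288) = -31231/288 ≈ -108.44)
C(d) = 5*d
w = -867892/39 (w = -22253 + 5*((1/78)*(-10)) = -22253 + 5*(-5/39) = -22253 - 25/39 = -867892/39 ≈ -22254.)
√(X + w) = √(-31231/288 - 867892/39) = √(-83723635/3744) = I*√2176814510/312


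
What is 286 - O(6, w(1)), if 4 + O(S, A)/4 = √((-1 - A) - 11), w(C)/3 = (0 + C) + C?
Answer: 302 - 12*I*√2 ≈ 302.0 - 16.971*I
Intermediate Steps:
w(C) = 6*C (w(C) = 3*((0 + C) + C) = 3*(C + C) = 3*(2*C) = 6*C)
O(S, A) = -16 + 4*√(-12 - A) (O(S, A) = -16 + 4*√((-1 - A) - 11) = -16 + 4*√(-12 - A))
286 - O(6, w(1)) = 286 - (-16 + 4*√(-12 - 6)) = 286 - (-16 + 4*√(-18)) = 286 - (-16 + 4*(3*I*√2)) = 286 - (-16 + 12*I*√2) = 286 + (16 - 12*I*√2) = 302 - 12*I*√2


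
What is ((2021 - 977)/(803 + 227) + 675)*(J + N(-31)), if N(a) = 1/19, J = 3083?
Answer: 20393754966/9785 ≈ 2.0842e+6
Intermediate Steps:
N(a) = 1/19
((2021 - 977)/(803 + 227) + 675)*(J + N(-31)) = ((2021 - 977)/(803 + 227) + 675)*(3083 + 1/19) = (1044/1030 + 675)*(58578/19) = (1044*(1/1030) + 675)*(58578/19) = (522/515 + 675)*(58578/19) = (348147/515)*(58578/19) = 20393754966/9785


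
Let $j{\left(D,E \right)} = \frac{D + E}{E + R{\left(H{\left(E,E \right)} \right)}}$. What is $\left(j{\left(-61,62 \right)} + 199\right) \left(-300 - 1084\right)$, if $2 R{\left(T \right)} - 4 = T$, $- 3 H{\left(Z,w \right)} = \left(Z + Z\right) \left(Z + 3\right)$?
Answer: $- \frac{528521228}{1919} \approx -2.7542 \cdot 10^{5}$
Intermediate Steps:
$H{\left(Z,w \right)} = - \frac{2 Z \left(3 + Z\right)}{3}$ ($H{\left(Z,w \right)} = - \frac{\left(Z + Z\right) \left(Z + 3\right)}{3} = - \frac{2 Z \left(3 + Z\right)}{3}$)
$R{\left(T \right)} = 2 + \frac{T}{2}$
$j{\left(D,E \right)} = \frac{D + E}{2 + E - \frac{E \left(3 + E\right)}{3}}$ ($j{\left(D,E \right)} = \frac{D + E}{E + \left(2 + \frac{\left(- \frac{2}{3}\right) E \left(3 + E\right)}{2}\right)} = \frac{D + E}{E - \left(-2 + \frac{E \left(3 + E\right)}{3}\right)} = \frac{D + E}{2 + E - \frac{E \left(3 + E\right)}{3}}$)
$\left(j{\left(-61,62 \right)} + 199\right) \left(-300 - 1084\right) = \left(\frac{3 \left(\left(-1\right) \left(-61\right) - 62\right)}{-6 + 62^{2}} + 199\right) \left(-300 - 1084\right) = \left(\frac{3 \left(61 - 62\right)}{-6 + 3844} + 199\right) \left(-1384\right) = \left(3 \cdot \frac{1}{3838} \left(-1\right) + 199\right) \left(-1384\right) = \left(- \frac{3}{3838} + 199\right) \left(-1384\right) = \frac{763759}{3838} \left(-1384\right) = - \frac{528521228}{1919}$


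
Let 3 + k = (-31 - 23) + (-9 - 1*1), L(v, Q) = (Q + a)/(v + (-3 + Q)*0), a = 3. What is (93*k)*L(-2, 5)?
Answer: 24924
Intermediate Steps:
L(v, Q) = (3 + Q)/v (L(v, Q) = (Q + 3)/(v + (-3 + Q)*0) = (3 + Q)/(v + 0) = (3 + Q)/v)
k = -67 (k = -3 + ((-31 - 23) + (-9 - 1*1)) = -3 + (-54 + (-9 - 1)) = -3 + (-54 - 10) = -3 - 64 = -67)
(93*k)*L(-2, 5) = (93*(-67))*((3 + 5)/(-2)) = -(-6231)*8/2 = -6231*(-4) = 24924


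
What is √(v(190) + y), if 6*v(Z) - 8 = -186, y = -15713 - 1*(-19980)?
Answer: 2*√9534/3 ≈ 65.095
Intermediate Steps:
y = 4267 (y = -15713 + 19980 = 4267)
v(Z) = -89/3 (v(Z) = 4/3 + (⅙)*(-186) = 4/3 - 31 = -89/3)
√(v(190) + y) = √(-89/3 + 4267) = √(12712/3) = 2*√9534/3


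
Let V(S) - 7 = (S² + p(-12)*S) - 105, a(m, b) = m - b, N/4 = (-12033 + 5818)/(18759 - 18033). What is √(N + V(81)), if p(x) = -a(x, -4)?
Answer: √7706589/33 ≈ 84.123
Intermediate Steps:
N = -1130/33 (N = 4*((-12033 + 5818)/(18759 - 18033)) = 4*(-6215/726) = 4*(-6215*1/726) = 4*(-565/66) = -1130/33 ≈ -34.242)
p(x) = -4 - x (p(x) = -(x - 1*(-4)) = -(x + 4) = -(4 + x) = -4 - x)
V(S) = -98 + S² + 8*S (V(S) = 7 + ((S² + (-4 - 1*(-12))*S) - 105) = 7 + ((S² + (-4 + 12)*S) - 105) = 7 + ((S² + 8*S) - 105) = 7 + (-105 + S² + 8*S) = -98 + S² + 8*S)
√(N + V(81)) = √(-1130/33 + (-98 + 81² + 8*81)) = √(-1130/33 + (-98 + 6561 + 648)) = √(-1130/33 + 7111) = √(233533/33) = √7706589/33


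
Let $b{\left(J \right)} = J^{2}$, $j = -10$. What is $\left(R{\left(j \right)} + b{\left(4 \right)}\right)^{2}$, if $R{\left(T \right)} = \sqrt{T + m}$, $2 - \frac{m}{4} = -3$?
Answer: $\left(16 + \sqrt{10}\right)^{2} \approx 367.19$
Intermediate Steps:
$m = 20$ ($m = 8 - -12 = 8 + 12 = 20$)
$R{\left(T \right)} = \sqrt{20 + T}$ ($R{\left(T \right)} = \sqrt{T + 20} = \sqrt{20 + T}$)
$\left(R{\left(j \right)} + b{\left(4 \right)}\right)^{2} = \left(\sqrt{20 - 10} + 4^{2}\right)^{2} = \left(\sqrt{10} + 16\right)^{2} = \left(16 + \sqrt{10}\right)^{2}$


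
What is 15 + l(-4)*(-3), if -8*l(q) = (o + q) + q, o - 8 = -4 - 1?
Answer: 105/8 ≈ 13.125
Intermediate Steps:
o = 3 (o = 8 + (-4 - 1) = 8 - 5 = 3)
l(q) = -3/8 - q/4 (l(q) = -((3 + q) + q)/8 = -(3 + 2*q)/8 = -3/8 - q/4)
15 + l(-4)*(-3) = 15 + (-3/8 - 1/4*(-4))*(-3) = 15 + (-3/8 + 1)*(-3) = 15 + (5/8)*(-3) = 15 - 15/8 = 105/8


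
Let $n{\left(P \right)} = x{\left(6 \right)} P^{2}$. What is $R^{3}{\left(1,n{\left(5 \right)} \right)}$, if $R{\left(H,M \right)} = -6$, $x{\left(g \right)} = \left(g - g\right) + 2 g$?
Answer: $-216$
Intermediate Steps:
$x{\left(g \right)} = 2 g$ ($x{\left(g \right)} = 0 + 2 g = 2 g$)
$n{\left(P \right)} = 12 P^{2}$ ($n{\left(P \right)} = 2 \cdot 6 P^{2} = 12 P^{2}$)
$R^{3}{\left(1,n{\left(5 \right)} \right)} = \left(-6\right)^{3} = -216$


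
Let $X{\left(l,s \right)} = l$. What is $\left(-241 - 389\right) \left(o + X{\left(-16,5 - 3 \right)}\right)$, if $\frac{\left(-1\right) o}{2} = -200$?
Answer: $-241920$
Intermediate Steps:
$o = 400$ ($o = \left(-2\right) \left(-200\right) = 400$)
$\left(-241 - 389\right) \left(o + X{\left(-16,5 - 3 \right)}\right) = \left(-241 - 389\right) \left(400 - 16\right) = \left(-630\right) 384 = -241920$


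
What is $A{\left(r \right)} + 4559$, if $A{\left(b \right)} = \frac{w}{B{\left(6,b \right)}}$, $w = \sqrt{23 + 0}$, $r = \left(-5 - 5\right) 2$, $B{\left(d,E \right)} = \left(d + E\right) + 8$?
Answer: $4559 - \frac{\sqrt{23}}{6} \approx 4558.2$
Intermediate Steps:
$B{\left(d,E \right)} = 8 + E + d$ ($B{\left(d,E \right)} = \left(E + d\right) + 8 = 8 + E + d$)
$r = -20$ ($r = \left(-10\right) 2 = -20$)
$w = \sqrt{23} \approx 4.7958$
$A{\left(b \right)} = \frac{\sqrt{23}}{14 + b}$ ($A{\left(b \right)} = \frac{\sqrt{23}}{8 + b + 6} = \frac{\sqrt{23}}{14 + b}$)
$A{\left(r \right)} + 4559 = \frac{\sqrt{23}}{14 - 20} + 4559 = \frac{\sqrt{23}}{-6} + 4559 = \sqrt{23} \left(- \frac{1}{6}\right) + 4559 = - \frac{\sqrt{23}}{6} + 4559 = 4559 - \frac{\sqrt{23}}{6}$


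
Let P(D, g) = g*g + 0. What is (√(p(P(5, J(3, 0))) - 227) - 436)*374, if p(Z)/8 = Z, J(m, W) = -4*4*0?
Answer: -163064 + 374*I*√227 ≈ -1.6306e+5 + 5634.9*I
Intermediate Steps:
J(m, W) = 0 (J(m, W) = -16*0 = 0)
P(D, g) = g² (P(D, g) = g² + 0 = g²)
p(Z) = 8*Z
(√(p(P(5, J(3, 0))) - 227) - 436)*374 = (√(8*0² - 227) - 436)*374 = (√(8*0 - 227) - 436)*374 = (√(0 - 227) - 436)*374 = (√(-227) - 436)*374 = (I*√227 - 436)*374 = (-436 + I*√227)*374 = -163064 + 374*I*√227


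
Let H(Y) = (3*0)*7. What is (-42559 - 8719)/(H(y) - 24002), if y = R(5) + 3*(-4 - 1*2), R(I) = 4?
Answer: 25639/12001 ≈ 2.1364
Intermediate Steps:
y = -14 (y = 4 + 3*(-4 - 1*2) = 4 + 3*(-4 - 2) = 4 + 3*(-6) = 4 - 18 = -14)
H(Y) = 0 (H(Y) = 0*7 = 0)
(-42559 - 8719)/(H(y) - 24002) = (-42559 - 8719)/(0 - 24002) = -51278/(-24002) = -51278*(-1/24002) = 25639/12001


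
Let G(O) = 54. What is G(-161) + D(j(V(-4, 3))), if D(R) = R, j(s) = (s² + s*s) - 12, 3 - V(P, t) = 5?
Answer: 50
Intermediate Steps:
V(P, t) = -2 (V(P, t) = 3 - 1*5 = 3 - 5 = -2)
j(s) = -12 + 2*s² (j(s) = (s² + s²) - 12 = 2*s² - 12 = -12 + 2*s²)
G(-161) + D(j(V(-4, 3))) = 54 + (-12 + 2*(-2)²) = 54 + (-12 + 2*4) = 54 + (-12 + 8) = 54 - 4 = 50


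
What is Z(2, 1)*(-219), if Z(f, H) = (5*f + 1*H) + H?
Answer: -2628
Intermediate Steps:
Z(f, H) = 2*H + 5*f (Z(f, H) = (5*f + H) + H = (H + 5*f) + H = 2*H + 5*f)
Z(2, 1)*(-219) = (2*1 + 5*2)*(-219) = (2 + 10)*(-219) = 12*(-219) = -2628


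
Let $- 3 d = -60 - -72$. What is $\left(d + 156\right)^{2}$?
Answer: $23104$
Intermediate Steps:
$d = -4$ ($d = - \frac{-60 - -72}{3} = - \frac{-60 + 72}{3} = \left(- \frac{1}{3}\right) 12 = -4$)
$\left(d + 156\right)^{2} = \left(-4 + 156\right)^{2} = 152^{2} = 23104$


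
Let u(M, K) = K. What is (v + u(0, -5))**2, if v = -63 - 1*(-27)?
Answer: 1681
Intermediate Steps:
v = -36 (v = -63 + 27 = -36)
(v + u(0, -5))**2 = (-36 - 5)**2 = (-41)**2 = 1681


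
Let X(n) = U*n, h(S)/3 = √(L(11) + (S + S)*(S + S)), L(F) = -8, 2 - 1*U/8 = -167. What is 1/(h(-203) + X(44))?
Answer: 14872/884334673 - 3*√41207/1768669346 ≈ 1.6473e-5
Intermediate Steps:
U = 1352 (U = 16 - 8*(-167) = 16 + 1336 = 1352)
h(S) = 3*√(-8 + 4*S²) (h(S) = 3*√(-8 + (S + S)*(S + S)) = 3*√(-8 + (2*S)*(2*S)) = 3*√(-8 + 4*S²))
X(n) = 1352*n
1/(h(-203) + X(44)) = 1/(6*√(-2 + (-203)²) + 1352*44) = 1/(6*√(-2 + 41209) + 59488) = 1/(6*√41207 + 59488) = 1/(59488 + 6*√41207)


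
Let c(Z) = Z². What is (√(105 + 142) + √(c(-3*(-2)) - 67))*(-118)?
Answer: -118*√247 - 118*I*√31 ≈ -1854.5 - 657.0*I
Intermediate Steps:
(√(105 + 142) + √(c(-3*(-2)) - 67))*(-118) = (√(105 + 142) + √((-3*(-2))² - 67))*(-118) = (√247 + √(6² - 67))*(-118) = (√247 + √(36 - 67))*(-118) = (√247 + √(-31))*(-118) = (√247 + I*√31)*(-118) = -118*√247 - 118*I*√31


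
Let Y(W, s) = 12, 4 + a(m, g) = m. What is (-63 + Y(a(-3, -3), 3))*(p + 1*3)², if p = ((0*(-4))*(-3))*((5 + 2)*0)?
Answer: -459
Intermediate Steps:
a(m, g) = -4 + m
p = 0 (p = (0*(-3))*(7*0) = 0*0 = 0)
(-63 + Y(a(-3, -3), 3))*(p + 1*3)² = (-63 + 12)*(0 + 1*3)² = -51*(0 + 3)² = -51*3² = -51*9 = -459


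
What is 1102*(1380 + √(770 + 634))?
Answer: 1520760 + 6612*√39 ≈ 1.5621e+6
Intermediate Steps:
1102*(1380 + √(770 + 634)) = 1102*(1380 + √1404) = 1102*(1380 + 6*√39) = 1520760 + 6612*√39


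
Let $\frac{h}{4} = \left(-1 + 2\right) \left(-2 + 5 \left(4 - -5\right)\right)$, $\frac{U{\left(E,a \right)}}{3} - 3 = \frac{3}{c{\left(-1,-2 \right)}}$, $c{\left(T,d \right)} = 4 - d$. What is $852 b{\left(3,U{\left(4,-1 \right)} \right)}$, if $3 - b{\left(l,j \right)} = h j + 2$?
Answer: $-1537860$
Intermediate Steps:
$U{\left(E,a \right)} = \frac{21}{2}$ ($U{\left(E,a \right)} = 9 + 3 \frac{3}{4 - -2} = 9 + 3 \frac{3}{4 + 2} = 9 + 3 \cdot \frac{3}{6} = 9 + 3 \cdot 3 \cdot \frac{1}{6} = 9 + 3 \cdot \frac{1}{2} = 9 + \frac{3}{2} = \frac{21}{2}$)
$h = 172$ ($h = 4 \left(-1 + 2\right) \left(-2 + 5 \left(4 - -5\right)\right) = 4 \cdot 1 \left(-2 + 5 \left(4 + 5\right)\right) = 4 \cdot 1 \left(-2 + 5 \cdot 9\right) = 4 \cdot 1 \left(-2 + 45\right) = 4 \cdot 1 \cdot 43 = 4 \cdot 43 = 172$)
$b{\left(l,j \right)} = 1 - 172 j$ ($b{\left(l,j \right)} = 3 - \left(172 j + 2\right) = 3 - \left(2 + 172 j\right) = 1 - 172 j$)
$852 b{\left(3,U{\left(4,-1 \right)} \right)} = 852 \left(1 - 1806\right) = 852 \left(-1805\right) = -1537860$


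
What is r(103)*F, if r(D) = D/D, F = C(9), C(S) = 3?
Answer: 3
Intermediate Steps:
F = 3
r(D) = 1
r(103)*F = 1*3 = 3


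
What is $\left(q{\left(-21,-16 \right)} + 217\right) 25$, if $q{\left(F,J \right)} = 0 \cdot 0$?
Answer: $5425$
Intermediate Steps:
$q{\left(F,J \right)} = 0$
$\left(q{\left(-21,-16 \right)} + 217\right) 25 = \left(0 + 217\right) 25 = 217 \cdot 25 = 5425$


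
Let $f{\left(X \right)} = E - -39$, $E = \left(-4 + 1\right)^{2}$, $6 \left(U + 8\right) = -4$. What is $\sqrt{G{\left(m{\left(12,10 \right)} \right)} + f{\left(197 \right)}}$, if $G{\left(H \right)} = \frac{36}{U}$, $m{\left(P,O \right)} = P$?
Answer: $\frac{\sqrt{7410}}{13} \approx 6.6216$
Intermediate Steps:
$U = - \frac{26}{3}$ ($U = -8 + \frac{1}{6} \left(-4\right) = -8 - \frac{2}{3} = - \frac{26}{3} \approx -8.6667$)
$E = 9$ ($E = \left(-3\right)^{2} = 9$)
$G{\left(H \right)} = - \frac{54}{13}$ ($G{\left(H \right)} = \frac{36}{- \frac{26}{3}} = 36 \left(- \frac{3}{26}\right) = - \frac{54}{13}$)
$f{\left(X \right)} = 48$ ($f{\left(X \right)} = 9 - -39 = 9 + 39 = 48$)
$\sqrt{G{\left(m{\left(12,10 \right)} \right)} + f{\left(197 \right)}} = \sqrt{- \frac{54}{13} + 48} = \sqrt{\frac{570}{13}} = \frac{\sqrt{7410}}{13}$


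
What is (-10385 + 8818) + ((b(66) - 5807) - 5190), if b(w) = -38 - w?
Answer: -12668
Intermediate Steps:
(-10385 + 8818) + ((b(66) - 5807) - 5190) = (-10385 + 8818) + (((-38 - 1*66) - 5807) - 5190) = -1567 + (((-38 - 66) - 5807) - 5190) = -1567 + ((-104 - 5807) - 5190) = -1567 + (-5911 - 5190) = -1567 - 11101 = -12668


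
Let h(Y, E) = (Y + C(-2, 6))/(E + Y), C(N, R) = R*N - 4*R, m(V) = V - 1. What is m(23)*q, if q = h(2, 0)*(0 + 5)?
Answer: -1870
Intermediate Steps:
m(V) = -1 + V
C(N, R) = -4*R + N*R (C(N, R) = N*R - 4*R = -4*R + N*R)
h(Y, E) = (-36 + Y)/(E + Y) (h(Y, E) = (Y + 6*(-4 - 2))/(E + Y) = (Y + 6*(-6))/(E + Y) = (Y - 36)/(E + Y) = (-36 + Y)/(E + Y))
q = -85 (q = ((-36 + 2)/(0 + 2))*(0 + 5) = (-34/2)*5 = ((½)*(-34))*5 = -17*5 = -85)
m(23)*q = (-1 + 23)*(-85) = 22*(-85) = -1870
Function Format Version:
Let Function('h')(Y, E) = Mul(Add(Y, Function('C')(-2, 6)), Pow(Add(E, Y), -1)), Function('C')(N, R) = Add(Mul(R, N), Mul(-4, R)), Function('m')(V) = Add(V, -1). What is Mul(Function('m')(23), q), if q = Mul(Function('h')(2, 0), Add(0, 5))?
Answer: -1870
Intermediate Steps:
Function('m')(V) = Add(-1, V)
Function('C')(N, R) = Add(Mul(-4, R), Mul(N, R)) (Function('C')(N, R) = Add(Mul(N, R), Mul(-4, R)) = Add(Mul(-4, R), Mul(N, R)))
Function('h')(Y, E) = Mul(Pow(Add(E, Y), -1), Add(-36, Y)) (Function('h')(Y, E) = Mul(Add(Y, Mul(6, Add(-4, -2))), Pow(Add(E, Y), -1)) = Mul(Add(Y, Mul(6, -6)), Pow(Add(E, Y), -1)) = Mul(Add(Y, -36), Pow(Add(E, Y), -1)) = Mul(Add(-36, Y), Pow(Add(E, Y), -1)) = Mul(Pow(Add(E, Y), -1), Add(-36, Y)))
q = -85 (q = Mul(Mul(Pow(Add(0, 2), -1), Add(-36, 2)), Add(0, 5)) = Mul(Mul(Pow(2, -1), -34), 5) = Mul(Mul(Rational(1, 2), -34), 5) = Mul(-17, 5) = -85)
Mul(Function('m')(23), q) = Mul(Add(-1, 23), -85) = Mul(22, -85) = -1870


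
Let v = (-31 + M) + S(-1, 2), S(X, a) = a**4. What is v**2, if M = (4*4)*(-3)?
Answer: 3969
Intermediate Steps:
M = -48 (M = 16*(-3) = -48)
v = -63 (v = (-31 - 48) + 2**4 = -79 + 16 = -63)
v**2 = (-63)**2 = 3969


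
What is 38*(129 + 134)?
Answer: 9994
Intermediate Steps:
38*(129 + 134) = 38*263 = 9994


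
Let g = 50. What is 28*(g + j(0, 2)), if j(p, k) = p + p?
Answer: 1400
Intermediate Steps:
j(p, k) = 2*p
28*(g + j(0, 2)) = 28*(50 + 2*0) = 28*(50 + 0) = 28*50 = 1400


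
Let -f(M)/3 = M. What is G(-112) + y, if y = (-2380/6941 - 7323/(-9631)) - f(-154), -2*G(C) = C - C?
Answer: -30856225039/66848771 ≈ -461.58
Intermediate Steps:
f(M) = -3*M
G(C) = 0 (G(C) = -(C - C)/2 = -1/2*0 = 0)
y = -30856225039/66848771 (y = (-2380/6941 - 7323/(-9631)) - (-3)*(-154) = (-2380*1/6941 - 7323*(-1/9631)) - 1*462 = (-2380/6941 + 7323/9631) - 462 = 27907163/66848771 - 462 = -30856225039/66848771 ≈ -461.58)
G(-112) + y = 0 - 30856225039/66848771 = -30856225039/66848771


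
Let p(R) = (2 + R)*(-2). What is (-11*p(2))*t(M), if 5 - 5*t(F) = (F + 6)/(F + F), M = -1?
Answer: 132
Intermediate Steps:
p(R) = -4 - 2*R
t(F) = 1 - (6 + F)/(10*F) (t(F) = 1 - (F + 6)/(5*(F + F)) = 1 - (6 + F)/(5*(2*F)) = 1 - (6 + F)*1/(2*F)/5 = 1 - (6 + F)/(10*F))
(-11*p(2))*t(M) = (-11*(-4 - 2*2))*((3/10)*(-2 + 3*(-1))/(-1)) = (-11*(-4 - 4))*((3/10)*(-1)*(-2 - 3)) = (-11*(-8))*((3/10)*(-1)*(-5)) = 88*(3/2) = 132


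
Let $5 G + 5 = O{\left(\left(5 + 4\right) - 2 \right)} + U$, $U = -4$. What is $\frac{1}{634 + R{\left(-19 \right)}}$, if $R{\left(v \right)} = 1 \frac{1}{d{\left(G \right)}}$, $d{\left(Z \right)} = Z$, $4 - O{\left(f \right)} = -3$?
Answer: $\frac{2}{1263} \approx 0.0015835$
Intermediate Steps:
$O{\left(f \right)} = 7$ ($O{\left(f \right)} = 4 - -3 = 4 + 3 = 7$)
$G = - \frac{2}{5}$ ($G = -1 + \frac{7 - 4}{5} = -1 + \frac{1}{5} \cdot 3 = -1 + \frac{3}{5} = - \frac{2}{5} \approx -0.4$)
$R{\left(v \right)} = - \frac{5}{2}$ ($R{\left(v \right)} = 1 \frac{1}{- \frac{2}{5}} = 1 \left(- \frac{5}{2}\right) = - \frac{5}{2}$)
$\frac{1}{634 + R{\left(-19 \right)}} = \frac{1}{634 - \frac{5}{2}} = \frac{1}{\frac{1263}{2}} = \frac{2}{1263}$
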